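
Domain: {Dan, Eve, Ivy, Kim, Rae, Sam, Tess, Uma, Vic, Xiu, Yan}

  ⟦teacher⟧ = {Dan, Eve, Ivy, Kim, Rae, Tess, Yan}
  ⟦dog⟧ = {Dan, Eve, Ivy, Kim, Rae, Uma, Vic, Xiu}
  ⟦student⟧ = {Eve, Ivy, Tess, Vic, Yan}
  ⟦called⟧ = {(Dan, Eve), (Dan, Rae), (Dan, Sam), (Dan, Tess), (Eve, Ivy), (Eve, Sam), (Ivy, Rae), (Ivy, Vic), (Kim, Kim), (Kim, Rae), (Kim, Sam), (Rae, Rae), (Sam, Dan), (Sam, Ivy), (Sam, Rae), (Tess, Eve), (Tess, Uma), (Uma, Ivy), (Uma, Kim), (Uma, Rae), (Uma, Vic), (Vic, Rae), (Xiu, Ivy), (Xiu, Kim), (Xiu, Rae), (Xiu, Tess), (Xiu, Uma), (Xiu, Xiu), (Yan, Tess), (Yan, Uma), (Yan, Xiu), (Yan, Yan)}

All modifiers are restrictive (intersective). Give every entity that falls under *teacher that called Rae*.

⟦that called Rae⟧ = {x : ⟨x, Rae⟩ ∈ ⟦called⟧} = {Dan, Ivy, Kim, Rae, Sam, Uma, Vic, Xiu}
⟦teacher⟧ = {Dan, Eve, Ivy, Kim, Rae, Tess, Yan}
… ∩ ⟦that called Rae⟧ = {Dan, Eve, Ivy, Kim, Rae, Tess, Yan} ∩ {Dan, Ivy, Kim, Rae, Sam, Uma, Vic, Xiu} = {Dan, Ivy, Kim, Rae}
So ⟦teacher that called Rae⟧ = {Dan, Ivy, Kim, Rae}.

{Dan, Ivy, Kim, Rae}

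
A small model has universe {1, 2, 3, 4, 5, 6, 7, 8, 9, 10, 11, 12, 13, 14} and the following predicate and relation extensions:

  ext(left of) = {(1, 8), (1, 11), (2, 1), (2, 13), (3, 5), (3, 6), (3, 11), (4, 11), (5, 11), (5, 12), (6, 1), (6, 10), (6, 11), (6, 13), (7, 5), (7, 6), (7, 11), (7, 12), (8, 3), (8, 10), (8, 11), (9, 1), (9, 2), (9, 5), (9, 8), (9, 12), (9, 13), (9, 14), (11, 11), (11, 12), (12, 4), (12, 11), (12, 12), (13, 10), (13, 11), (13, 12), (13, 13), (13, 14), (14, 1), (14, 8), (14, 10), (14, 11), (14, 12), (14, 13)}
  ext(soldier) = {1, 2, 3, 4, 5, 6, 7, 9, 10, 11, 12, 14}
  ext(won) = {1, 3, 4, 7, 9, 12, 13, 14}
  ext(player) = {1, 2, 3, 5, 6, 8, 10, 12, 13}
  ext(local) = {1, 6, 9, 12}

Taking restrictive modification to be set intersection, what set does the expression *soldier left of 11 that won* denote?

⟦left of 11⟧ = {x : ⟨x, 11⟩ ∈ ⟦left of⟧} = {1, 3, 4, 5, 6, 7, 8, 11, 12, 13, 14}
⟦that won⟧ = ⟦won⟧ = {1, 3, 4, 7, 9, 12, 13, 14}
⟦soldier⟧ = {1, 2, 3, 4, 5, 6, 7, 9, 10, 11, 12, 14}
… ∩ ⟦left of 11⟧ = {1, 2, 3, 4, 5, 6, 7, 9, 10, 11, 12, 14} ∩ {1, 3, 4, 5, 6, 7, 8, 11, 12, 13, 14} = {1, 3, 4, 5, 6, 7, 11, 12, 14}
… ∩ ⟦that won⟧ = {1, 3, 4, 5, 6, 7, 11, 12, 14} ∩ {1, 3, 4, 7, 9, 12, 13, 14} = {1, 3, 4, 7, 12, 14}
So ⟦soldier left of 11 that won⟧ = {1, 3, 4, 7, 12, 14}.

{1, 3, 4, 7, 12, 14}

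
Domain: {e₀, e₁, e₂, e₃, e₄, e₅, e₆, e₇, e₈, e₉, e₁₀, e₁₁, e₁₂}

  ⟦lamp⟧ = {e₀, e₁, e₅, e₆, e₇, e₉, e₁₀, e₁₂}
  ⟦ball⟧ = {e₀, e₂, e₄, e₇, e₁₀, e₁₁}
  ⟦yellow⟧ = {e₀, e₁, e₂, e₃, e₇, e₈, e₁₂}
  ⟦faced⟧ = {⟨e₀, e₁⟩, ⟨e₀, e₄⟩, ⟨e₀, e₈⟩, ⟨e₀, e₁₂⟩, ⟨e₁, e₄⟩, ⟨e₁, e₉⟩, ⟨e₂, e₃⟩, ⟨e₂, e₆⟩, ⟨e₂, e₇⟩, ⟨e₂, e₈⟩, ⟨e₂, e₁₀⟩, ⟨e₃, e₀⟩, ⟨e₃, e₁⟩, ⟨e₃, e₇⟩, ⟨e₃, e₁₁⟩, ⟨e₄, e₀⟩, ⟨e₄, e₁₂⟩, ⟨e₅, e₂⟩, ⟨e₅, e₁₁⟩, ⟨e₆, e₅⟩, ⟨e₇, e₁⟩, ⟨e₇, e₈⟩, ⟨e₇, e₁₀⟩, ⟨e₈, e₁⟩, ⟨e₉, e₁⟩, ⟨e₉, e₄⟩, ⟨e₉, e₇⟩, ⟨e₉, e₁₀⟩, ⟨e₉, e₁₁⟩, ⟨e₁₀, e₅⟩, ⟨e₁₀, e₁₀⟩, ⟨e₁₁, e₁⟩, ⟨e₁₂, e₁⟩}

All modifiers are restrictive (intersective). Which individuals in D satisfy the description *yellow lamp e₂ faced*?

{e₇}

⟦e₂ faced⟧ = {x : ⟨e₂, x⟩ ∈ ⟦faced⟧} = {e₃, e₆, e₇, e₈, e₁₀}
⟦lamp⟧ = {e₀, e₁, e₅, e₆, e₇, e₉, e₁₀, e₁₂}
… ∩ ⟦e₂ faced⟧ = {e₀, e₁, e₅, e₆, e₇, e₉, e₁₀, e₁₂} ∩ {e₃, e₆, e₇, e₈, e₁₀} = {e₆, e₇, e₁₀}
… ∩ ⟦yellow⟧ = {e₆, e₇, e₁₀} ∩ {e₀, e₁, e₂, e₃, e₇, e₈, e₁₂} = {e₇}
So ⟦yellow lamp e₂ faced⟧ = {e₇}.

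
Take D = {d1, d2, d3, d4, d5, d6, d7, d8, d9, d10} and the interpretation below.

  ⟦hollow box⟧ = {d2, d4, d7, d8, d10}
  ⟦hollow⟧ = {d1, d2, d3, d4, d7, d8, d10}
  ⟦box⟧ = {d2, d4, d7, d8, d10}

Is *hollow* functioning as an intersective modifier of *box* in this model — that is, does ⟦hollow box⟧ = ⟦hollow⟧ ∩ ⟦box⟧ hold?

yes

⟦hollow⟧ ∩ ⟦box⟧ = {d1, d2, d3, d4, d7, d8, d10} ∩ {d2, d4, d7, d8, d10} = {d2, d4, d7, d8, d10}
Observed ⟦hollow box⟧ = {d2, d4, d7, d8, d10}.
These coincide, so the modifier is intersective here.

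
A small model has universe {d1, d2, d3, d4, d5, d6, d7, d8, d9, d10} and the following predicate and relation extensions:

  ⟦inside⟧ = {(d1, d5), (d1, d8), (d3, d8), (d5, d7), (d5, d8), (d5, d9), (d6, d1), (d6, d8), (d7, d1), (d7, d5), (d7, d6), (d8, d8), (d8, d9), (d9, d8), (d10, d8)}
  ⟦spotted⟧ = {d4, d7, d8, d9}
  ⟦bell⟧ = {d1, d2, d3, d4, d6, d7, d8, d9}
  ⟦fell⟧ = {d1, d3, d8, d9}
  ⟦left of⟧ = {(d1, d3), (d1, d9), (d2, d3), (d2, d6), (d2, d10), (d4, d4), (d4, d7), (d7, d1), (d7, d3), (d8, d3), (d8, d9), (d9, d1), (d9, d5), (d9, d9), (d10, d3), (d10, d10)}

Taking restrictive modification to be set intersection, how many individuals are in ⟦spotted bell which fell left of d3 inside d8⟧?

⟦which fell⟧ = ⟦fell⟧ = {d1, d3, d8, d9}
⟦left of d3⟧ = {x : ⟨x, d3⟩ ∈ ⟦left of⟧} = {d1, d2, d7, d8, d10}
⟦inside d8⟧ = {x : ⟨x, d8⟩ ∈ ⟦inside⟧} = {d1, d3, d5, d6, d8, d9, d10}
⟦bell⟧ = {d1, d2, d3, d4, d6, d7, d8, d9}
… ∩ ⟦which fell⟧ = {d1, d2, d3, d4, d6, d7, d8, d9} ∩ {d1, d3, d8, d9} = {d1, d3, d8, d9}
… ∩ ⟦left of d3⟧ = {d1, d3, d8, d9} ∩ {d1, d2, d7, d8, d10} = {d1, d8}
… ∩ ⟦inside d8⟧ = {d1, d8} ∩ {d1, d3, d5, d6, d8, d9, d10} = {d1, d8}
… ∩ ⟦spotted⟧ = {d1, d8} ∩ {d4, d7, d8, d9} = {d8}
⟦spotted bell which fell left of d3 inside d8⟧ = {d8}, so the cardinality is 1.

1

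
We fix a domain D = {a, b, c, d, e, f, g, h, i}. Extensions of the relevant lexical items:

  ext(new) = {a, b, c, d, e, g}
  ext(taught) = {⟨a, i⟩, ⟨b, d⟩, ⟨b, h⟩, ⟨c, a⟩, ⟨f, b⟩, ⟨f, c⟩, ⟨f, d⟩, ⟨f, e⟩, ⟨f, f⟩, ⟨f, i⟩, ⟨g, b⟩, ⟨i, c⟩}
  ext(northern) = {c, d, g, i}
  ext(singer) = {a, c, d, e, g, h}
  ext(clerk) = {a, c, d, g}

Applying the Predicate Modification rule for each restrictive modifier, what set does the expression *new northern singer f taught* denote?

{c, d}

⟦f taught⟧ = {x : ⟨f, x⟩ ∈ ⟦taught⟧} = {b, c, d, e, f, i}
⟦singer⟧ = {a, c, d, e, g, h}
… ∩ ⟦f taught⟧ = {a, c, d, e, g, h} ∩ {b, c, d, e, f, i} = {c, d, e}
… ∩ ⟦new⟧ = {c, d, e} ∩ {a, b, c, d, e, g} = {c, d, e}
… ∩ ⟦northern⟧ = {c, d, e} ∩ {c, d, g, i} = {c, d}
So ⟦new northern singer f taught⟧ = {c, d}.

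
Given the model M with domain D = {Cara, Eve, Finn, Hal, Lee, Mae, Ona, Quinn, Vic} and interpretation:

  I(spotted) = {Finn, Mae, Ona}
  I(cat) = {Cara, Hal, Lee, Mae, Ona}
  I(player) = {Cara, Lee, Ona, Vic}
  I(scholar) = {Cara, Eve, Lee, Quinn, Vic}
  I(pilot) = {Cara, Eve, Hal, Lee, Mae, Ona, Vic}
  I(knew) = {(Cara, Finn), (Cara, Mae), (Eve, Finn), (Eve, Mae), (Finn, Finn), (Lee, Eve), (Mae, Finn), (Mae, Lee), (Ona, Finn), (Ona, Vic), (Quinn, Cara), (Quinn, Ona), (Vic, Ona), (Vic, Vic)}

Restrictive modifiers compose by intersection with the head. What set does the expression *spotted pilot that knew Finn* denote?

{Mae, Ona}

⟦that knew Finn⟧ = {x : ⟨x, Finn⟩ ∈ ⟦knew⟧} = {Cara, Eve, Finn, Mae, Ona}
⟦pilot⟧ = {Cara, Eve, Hal, Lee, Mae, Ona, Vic}
… ∩ ⟦that knew Finn⟧ = {Cara, Eve, Hal, Lee, Mae, Ona, Vic} ∩ {Cara, Eve, Finn, Mae, Ona} = {Cara, Eve, Mae, Ona}
… ∩ ⟦spotted⟧ = {Cara, Eve, Mae, Ona} ∩ {Finn, Mae, Ona} = {Mae, Ona}
So ⟦spotted pilot that knew Finn⟧ = {Mae, Ona}.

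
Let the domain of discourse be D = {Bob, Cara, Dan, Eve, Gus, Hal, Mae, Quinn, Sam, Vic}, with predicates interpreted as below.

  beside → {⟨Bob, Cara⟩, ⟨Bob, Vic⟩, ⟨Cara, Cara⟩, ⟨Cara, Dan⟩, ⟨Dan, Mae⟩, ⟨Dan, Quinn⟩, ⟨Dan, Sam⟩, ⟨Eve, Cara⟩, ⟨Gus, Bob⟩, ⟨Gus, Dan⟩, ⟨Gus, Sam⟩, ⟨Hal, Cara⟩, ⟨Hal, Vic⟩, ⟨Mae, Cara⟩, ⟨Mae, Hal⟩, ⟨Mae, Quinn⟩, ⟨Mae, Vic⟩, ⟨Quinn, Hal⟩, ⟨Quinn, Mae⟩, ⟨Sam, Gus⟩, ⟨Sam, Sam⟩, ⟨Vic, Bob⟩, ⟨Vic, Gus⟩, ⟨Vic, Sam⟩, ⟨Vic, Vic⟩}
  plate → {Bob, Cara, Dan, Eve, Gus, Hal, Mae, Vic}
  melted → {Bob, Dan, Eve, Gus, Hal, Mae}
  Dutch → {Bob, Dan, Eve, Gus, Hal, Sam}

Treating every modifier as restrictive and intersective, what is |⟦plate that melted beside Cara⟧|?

⟦that melted⟧ = ⟦melted⟧ = {Bob, Dan, Eve, Gus, Hal, Mae}
⟦beside Cara⟧ = {x : ⟨x, Cara⟩ ∈ ⟦beside⟧} = {Bob, Cara, Eve, Hal, Mae}
⟦plate⟧ = {Bob, Cara, Dan, Eve, Gus, Hal, Mae, Vic}
… ∩ ⟦that melted⟧ = {Bob, Cara, Dan, Eve, Gus, Hal, Mae, Vic} ∩ {Bob, Dan, Eve, Gus, Hal, Mae} = {Bob, Dan, Eve, Gus, Hal, Mae}
… ∩ ⟦beside Cara⟧ = {Bob, Dan, Eve, Gus, Hal, Mae} ∩ {Bob, Cara, Eve, Hal, Mae} = {Bob, Eve, Hal, Mae}
⟦plate that melted beside Cara⟧ = {Bob, Eve, Hal, Mae}, so the cardinality is 4.

4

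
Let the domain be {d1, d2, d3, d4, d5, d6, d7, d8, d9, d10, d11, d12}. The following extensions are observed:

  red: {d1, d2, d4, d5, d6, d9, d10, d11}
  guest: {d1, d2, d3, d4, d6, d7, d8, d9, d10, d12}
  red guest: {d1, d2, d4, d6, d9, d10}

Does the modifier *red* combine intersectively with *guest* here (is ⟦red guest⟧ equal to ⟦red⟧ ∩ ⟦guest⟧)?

yes

⟦red⟧ ∩ ⟦guest⟧ = {d1, d2, d4, d5, d6, d9, d10, d11} ∩ {d1, d2, d3, d4, d6, d7, d8, d9, d10, d12} = {d1, d2, d4, d6, d9, d10}
Observed ⟦red guest⟧ = {d1, d2, d4, d6, d9, d10}.
These coincide, so the modifier is intersective here.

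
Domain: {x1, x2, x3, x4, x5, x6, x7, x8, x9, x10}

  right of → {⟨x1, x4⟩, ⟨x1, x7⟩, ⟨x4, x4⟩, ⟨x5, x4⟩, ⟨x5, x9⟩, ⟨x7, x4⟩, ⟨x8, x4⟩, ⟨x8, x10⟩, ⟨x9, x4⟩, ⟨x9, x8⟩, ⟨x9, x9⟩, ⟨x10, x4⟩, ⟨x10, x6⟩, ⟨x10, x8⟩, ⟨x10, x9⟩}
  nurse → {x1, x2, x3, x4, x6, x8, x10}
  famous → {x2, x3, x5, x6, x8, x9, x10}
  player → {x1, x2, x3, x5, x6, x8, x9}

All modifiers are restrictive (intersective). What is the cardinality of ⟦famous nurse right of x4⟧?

⟦right of x4⟧ = {x : ⟨x, x4⟩ ∈ ⟦right of⟧} = {x1, x4, x5, x7, x8, x9, x10}
⟦nurse⟧ = {x1, x2, x3, x4, x6, x8, x10}
… ∩ ⟦right of x4⟧ = {x1, x2, x3, x4, x6, x8, x10} ∩ {x1, x4, x5, x7, x8, x9, x10} = {x1, x4, x8, x10}
… ∩ ⟦famous⟧ = {x1, x4, x8, x10} ∩ {x2, x3, x5, x6, x8, x9, x10} = {x8, x10}
⟦famous nurse right of x4⟧ = {x8, x10}, so the cardinality is 2.

2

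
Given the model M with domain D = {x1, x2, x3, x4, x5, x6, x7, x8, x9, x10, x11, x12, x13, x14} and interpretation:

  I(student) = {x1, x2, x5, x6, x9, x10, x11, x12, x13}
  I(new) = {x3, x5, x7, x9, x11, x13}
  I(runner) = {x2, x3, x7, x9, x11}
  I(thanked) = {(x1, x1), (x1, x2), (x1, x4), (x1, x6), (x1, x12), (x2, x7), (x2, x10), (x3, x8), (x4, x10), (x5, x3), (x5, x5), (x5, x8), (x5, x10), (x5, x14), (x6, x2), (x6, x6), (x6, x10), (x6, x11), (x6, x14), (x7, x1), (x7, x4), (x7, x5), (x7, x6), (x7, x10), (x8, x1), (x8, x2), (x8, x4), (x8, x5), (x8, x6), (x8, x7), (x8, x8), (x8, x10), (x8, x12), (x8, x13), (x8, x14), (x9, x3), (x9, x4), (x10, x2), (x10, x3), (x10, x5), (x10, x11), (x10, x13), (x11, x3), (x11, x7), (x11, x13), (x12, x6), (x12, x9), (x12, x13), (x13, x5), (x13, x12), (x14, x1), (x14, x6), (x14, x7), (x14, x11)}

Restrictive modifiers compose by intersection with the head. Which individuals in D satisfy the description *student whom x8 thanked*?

{x1, x2, x5, x6, x10, x12, x13}

⟦whom x8 thanked⟧ = {x : ⟨x8, x⟩ ∈ ⟦thanked⟧} = {x1, x2, x4, x5, x6, x7, x8, x10, x12, x13, x14}
⟦student⟧ = {x1, x2, x5, x6, x9, x10, x11, x12, x13}
… ∩ ⟦whom x8 thanked⟧ = {x1, x2, x5, x6, x9, x10, x11, x12, x13} ∩ {x1, x2, x4, x5, x6, x7, x8, x10, x12, x13, x14} = {x1, x2, x5, x6, x10, x12, x13}
So ⟦student whom x8 thanked⟧ = {x1, x2, x5, x6, x10, x12, x13}.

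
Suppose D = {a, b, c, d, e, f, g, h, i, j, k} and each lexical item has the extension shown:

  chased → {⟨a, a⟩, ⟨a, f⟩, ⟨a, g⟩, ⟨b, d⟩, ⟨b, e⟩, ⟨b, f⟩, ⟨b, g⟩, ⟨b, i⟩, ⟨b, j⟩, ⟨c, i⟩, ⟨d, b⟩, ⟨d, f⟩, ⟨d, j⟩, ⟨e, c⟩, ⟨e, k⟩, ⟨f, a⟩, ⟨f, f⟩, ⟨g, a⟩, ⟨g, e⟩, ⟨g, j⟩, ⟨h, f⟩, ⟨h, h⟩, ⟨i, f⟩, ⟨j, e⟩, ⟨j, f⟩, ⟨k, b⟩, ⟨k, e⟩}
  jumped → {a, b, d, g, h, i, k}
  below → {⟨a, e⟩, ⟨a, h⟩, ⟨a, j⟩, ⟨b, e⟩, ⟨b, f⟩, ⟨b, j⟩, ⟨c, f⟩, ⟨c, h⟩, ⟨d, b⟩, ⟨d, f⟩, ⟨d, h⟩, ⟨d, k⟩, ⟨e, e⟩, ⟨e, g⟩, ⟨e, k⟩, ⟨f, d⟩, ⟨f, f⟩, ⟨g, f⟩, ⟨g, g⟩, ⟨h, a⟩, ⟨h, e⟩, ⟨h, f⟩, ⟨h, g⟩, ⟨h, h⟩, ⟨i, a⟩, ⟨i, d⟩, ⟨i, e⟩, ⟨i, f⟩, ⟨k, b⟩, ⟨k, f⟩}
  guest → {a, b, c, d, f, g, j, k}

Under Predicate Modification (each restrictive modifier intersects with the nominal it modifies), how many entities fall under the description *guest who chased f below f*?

⟦who chased f⟧ = {x : ⟨x, f⟩ ∈ ⟦chased⟧} = {a, b, d, f, h, i, j}
⟦below f⟧ = {x : ⟨x, f⟩ ∈ ⟦below⟧} = {b, c, d, f, g, h, i, k}
⟦guest⟧ = {a, b, c, d, f, g, j, k}
… ∩ ⟦who chased f⟧ = {a, b, c, d, f, g, j, k} ∩ {a, b, d, f, h, i, j} = {a, b, d, f, j}
… ∩ ⟦below f⟧ = {a, b, d, f, j} ∩ {b, c, d, f, g, h, i, k} = {b, d, f}
⟦guest who chased f below f⟧ = {b, d, f}, so the cardinality is 3.

3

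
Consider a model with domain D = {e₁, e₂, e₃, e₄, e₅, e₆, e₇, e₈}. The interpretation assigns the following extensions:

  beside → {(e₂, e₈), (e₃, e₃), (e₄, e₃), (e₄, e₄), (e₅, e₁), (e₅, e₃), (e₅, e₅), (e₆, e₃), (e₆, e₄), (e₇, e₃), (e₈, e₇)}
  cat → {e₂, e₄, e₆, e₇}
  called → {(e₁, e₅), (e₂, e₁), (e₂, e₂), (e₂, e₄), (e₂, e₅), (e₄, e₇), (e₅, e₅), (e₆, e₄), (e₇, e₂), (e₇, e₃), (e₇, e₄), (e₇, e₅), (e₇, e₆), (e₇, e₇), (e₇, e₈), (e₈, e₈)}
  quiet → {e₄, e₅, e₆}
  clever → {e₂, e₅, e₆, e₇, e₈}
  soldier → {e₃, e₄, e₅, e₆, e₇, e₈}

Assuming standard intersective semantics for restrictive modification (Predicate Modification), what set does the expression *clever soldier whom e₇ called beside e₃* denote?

{e₅, e₆, e₇}

⟦whom e₇ called⟧ = {x : ⟨e₇, x⟩ ∈ ⟦called⟧} = {e₂, e₃, e₄, e₅, e₆, e₇, e₈}
⟦beside e₃⟧ = {x : ⟨x, e₃⟩ ∈ ⟦beside⟧} = {e₃, e₄, e₅, e₆, e₇}
⟦soldier⟧ = {e₃, e₄, e₅, e₆, e₇, e₈}
… ∩ ⟦whom e₇ called⟧ = {e₃, e₄, e₅, e₆, e₇, e₈} ∩ {e₂, e₃, e₄, e₅, e₆, e₇, e₈} = {e₃, e₄, e₅, e₆, e₇, e₈}
… ∩ ⟦beside e₃⟧ = {e₃, e₄, e₅, e₆, e₇, e₈} ∩ {e₃, e₄, e₅, e₆, e₇} = {e₃, e₄, e₅, e₆, e₇}
… ∩ ⟦clever⟧ = {e₃, e₄, e₅, e₆, e₇} ∩ {e₂, e₅, e₆, e₇, e₈} = {e₅, e₆, e₇}
So ⟦clever soldier whom e₇ called beside e₃⟧ = {e₅, e₆, e₇}.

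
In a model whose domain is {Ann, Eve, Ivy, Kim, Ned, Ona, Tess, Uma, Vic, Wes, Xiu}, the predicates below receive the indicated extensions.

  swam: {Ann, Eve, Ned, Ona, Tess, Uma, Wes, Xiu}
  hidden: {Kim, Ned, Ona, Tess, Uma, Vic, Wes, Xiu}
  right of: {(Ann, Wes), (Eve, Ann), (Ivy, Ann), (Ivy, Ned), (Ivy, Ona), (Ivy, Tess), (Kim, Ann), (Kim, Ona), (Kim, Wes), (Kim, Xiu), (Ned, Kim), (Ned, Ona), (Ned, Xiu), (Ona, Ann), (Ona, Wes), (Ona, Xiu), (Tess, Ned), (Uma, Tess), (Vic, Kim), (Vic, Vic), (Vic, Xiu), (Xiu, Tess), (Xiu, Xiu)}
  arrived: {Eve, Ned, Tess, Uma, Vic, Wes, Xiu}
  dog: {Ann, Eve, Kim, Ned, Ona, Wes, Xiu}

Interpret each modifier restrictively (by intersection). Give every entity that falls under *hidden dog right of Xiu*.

{Kim, Ned, Ona, Xiu}

⟦right of Xiu⟧ = {x : ⟨x, Xiu⟩ ∈ ⟦right of⟧} = {Kim, Ned, Ona, Vic, Xiu}
⟦dog⟧ = {Ann, Eve, Kim, Ned, Ona, Wes, Xiu}
… ∩ ⟦right of Xiu⟧ = {Ann, Eve, Kim, Ned, Ona, Wes, Xiu} ∩ {Kim, Ned, Ona, Vic, Xiu} = {Kim, Ned, Ona, Xiu}
… ∩ ⟦hidden⟧ = {Kim, Ned, Ona, Xiu} ∩ {Kim, Ned, Ona, Tess, Uma, Vic, Wes, Xiu} = {Kim, Ned, Ona, Xiu}
So ⟦hidden dog right of Xiu⟧ = {Kim, Ned, Ona, Xiu}.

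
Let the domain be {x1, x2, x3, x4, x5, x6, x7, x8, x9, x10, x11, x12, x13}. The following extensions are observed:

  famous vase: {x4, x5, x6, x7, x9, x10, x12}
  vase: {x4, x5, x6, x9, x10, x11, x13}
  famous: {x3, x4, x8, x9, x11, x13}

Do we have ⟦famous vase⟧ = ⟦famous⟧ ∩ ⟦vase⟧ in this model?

no

⟦famous⟧ ∩ ⟦vase⟧ = {x3, x4, x8, x9, x11, x13} ∩ {x4, x5, x6, x9, x10, x11, x13} = {x4, x9, x11, x13}
Observed ⟦famous vase⟧ = {x4, x5, x6, x7, x9, x10, x12}.
These differ, so the modifier is not intersective in this model.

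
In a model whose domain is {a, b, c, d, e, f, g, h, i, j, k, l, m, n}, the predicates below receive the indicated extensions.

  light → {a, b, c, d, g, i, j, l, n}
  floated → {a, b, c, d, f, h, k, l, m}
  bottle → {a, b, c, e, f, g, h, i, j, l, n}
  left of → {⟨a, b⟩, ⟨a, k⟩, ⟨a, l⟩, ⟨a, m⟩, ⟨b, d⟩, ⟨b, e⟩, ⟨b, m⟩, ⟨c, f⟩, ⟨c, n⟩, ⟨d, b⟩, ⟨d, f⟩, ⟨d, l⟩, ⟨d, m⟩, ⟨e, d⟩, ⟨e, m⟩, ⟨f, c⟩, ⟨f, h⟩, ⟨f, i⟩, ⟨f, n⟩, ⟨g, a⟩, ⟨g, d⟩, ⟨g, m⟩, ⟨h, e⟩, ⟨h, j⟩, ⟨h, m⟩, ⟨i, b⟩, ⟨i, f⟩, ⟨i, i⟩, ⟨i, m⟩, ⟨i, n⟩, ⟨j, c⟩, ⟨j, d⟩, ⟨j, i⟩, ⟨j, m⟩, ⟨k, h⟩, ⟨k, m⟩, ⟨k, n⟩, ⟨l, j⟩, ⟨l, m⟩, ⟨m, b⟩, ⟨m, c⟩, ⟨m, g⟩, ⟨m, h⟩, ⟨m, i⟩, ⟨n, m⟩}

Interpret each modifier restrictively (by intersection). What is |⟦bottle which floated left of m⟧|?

⟦which floated⟧ = ⟦floated⟧ = {a, b, c, d, f, h, k, l, m}
⟦left of m⟧ = {x : ⟨x, m⟩ ∈ ⟦left of⟧} = {a, b, d, e, g, h, i, j, k, l, n}
⟦bottle⟧ = {a, b, c, e, f, g, h, i, j, l, n}
… ∩ ⟦which floated⟧ = {a, b, c, e, f, g, h, i, j, l, n} ∩ {a, b, c, d, f, h, k, l, m} = {a, b, c, f, h, l}
… ∩ ⟦left of m⟧ = {a, b, c, f, h, l} ∩ {a, b, d, e, g, h, i, j, k, l, n} = {a, b, h, l}
⟦bottle which floated left of m⟧ = {a, b, h, l}, so the cardinality is 4.

4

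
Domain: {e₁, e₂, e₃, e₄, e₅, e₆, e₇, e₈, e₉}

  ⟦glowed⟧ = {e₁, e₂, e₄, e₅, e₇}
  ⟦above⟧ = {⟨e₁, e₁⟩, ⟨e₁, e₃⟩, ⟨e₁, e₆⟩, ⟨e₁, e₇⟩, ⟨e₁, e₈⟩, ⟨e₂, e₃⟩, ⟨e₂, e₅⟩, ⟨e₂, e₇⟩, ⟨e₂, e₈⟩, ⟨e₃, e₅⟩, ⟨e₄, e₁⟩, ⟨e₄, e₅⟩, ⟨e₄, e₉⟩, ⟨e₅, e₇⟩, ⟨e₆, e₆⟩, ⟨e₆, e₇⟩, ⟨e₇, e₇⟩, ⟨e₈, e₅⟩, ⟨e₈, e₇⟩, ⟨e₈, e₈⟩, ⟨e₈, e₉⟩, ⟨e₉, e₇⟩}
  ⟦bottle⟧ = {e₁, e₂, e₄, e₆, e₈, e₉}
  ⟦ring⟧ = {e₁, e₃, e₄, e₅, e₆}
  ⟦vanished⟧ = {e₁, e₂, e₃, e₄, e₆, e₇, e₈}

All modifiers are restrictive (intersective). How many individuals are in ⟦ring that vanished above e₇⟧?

2

⟦that vanished⟧ = ⟦vanished⟧ = {e₁, e₂, e₃, e₄, e₆, e₇, e₈}
⟦above e₇⟧ = {x : ⟨x, e₇⟩ ∈ ⟦above⟧} = {e₁, e₂, e₅, e₆, e₇, e₈, e₉}
⟦ring⟧ = {e₁, e₃, e₄, e₅, e₆}
… ∩ ⟦that vanished⟧ = {e₁, e₃, e₄, e₅, e₆} ∩ {e₁, e₂, e₃, e₄, e₆, e₇, e₈} = {e₁, e₃, e₄, e₆}
… ∩ ⟦above e₇⟧ = {e₁, e₃, e₄, e₆} ∩ {e₁, e₂, e₅, e₆, e₇, e₈, e₉} = {e₁, e₆}
⟦ring that vanished above e₇⟧ = {e₁, e₆}, so the cardinality is 2.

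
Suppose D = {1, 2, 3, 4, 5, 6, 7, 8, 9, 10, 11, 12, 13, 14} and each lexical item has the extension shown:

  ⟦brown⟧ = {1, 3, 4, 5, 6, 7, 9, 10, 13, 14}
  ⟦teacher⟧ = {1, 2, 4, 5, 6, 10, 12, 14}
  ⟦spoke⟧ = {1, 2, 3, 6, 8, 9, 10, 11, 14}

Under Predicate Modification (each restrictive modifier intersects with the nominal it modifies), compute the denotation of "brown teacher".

⟦teacher⟧ = {1, 2, 4, 5, 6, 10, 12, 14}
… ∩ ⟦brown⟧ = {1, 2, 4, 5, 6, 10, 12, 14} ∩ {1, 3, 4, 5, 6, 7, 9, 10, 13, 14} = {1, 4, 5, 6, 10, 14}
So ⟦brown teacher⟧ = {1, 4, 5, 6, 10, 14}.

{1, 4, 5, 6, 10, 14}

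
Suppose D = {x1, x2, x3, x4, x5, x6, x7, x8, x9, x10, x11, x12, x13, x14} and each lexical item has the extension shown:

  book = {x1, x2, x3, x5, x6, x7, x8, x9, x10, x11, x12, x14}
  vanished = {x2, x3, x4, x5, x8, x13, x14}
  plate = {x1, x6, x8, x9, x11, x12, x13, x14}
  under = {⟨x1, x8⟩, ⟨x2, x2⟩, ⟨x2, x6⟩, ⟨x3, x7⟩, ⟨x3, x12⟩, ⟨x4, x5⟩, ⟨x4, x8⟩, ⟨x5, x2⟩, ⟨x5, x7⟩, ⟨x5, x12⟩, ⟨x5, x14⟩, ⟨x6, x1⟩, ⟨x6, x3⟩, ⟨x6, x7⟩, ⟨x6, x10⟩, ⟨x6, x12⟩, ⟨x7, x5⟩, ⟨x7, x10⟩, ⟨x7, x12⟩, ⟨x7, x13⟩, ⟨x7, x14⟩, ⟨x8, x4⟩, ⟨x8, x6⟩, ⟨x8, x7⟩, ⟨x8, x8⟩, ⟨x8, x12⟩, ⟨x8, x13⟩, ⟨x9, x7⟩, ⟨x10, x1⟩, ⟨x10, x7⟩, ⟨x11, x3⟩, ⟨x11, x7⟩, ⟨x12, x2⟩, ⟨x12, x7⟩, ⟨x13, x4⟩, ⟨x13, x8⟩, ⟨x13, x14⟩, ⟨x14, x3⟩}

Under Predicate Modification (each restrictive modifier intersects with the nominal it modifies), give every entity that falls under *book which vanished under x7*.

{x3, x5, x8}

⟦which vanished⟧ = ⟦vanished⟧ = {x2, x3, x4, x5, x8, x13, x14}
⟦under x7⟧ = {x : ⟨x, x7⟩ ∈ ⟦under⟧} = {x3, x5, x6, x8, x9, x10, x11, x12}
⟦book⟧ = {x1, x2, x3, x5, x6, x7, x8, x9, x10, x11, x12, x14}
… ∩ ⟦which vanished⟧ = {x1, x2, x3, x5, x6, x7, x8, x9, x10, x11, x12, x14} ∩ {x2, x3, x4, x5, x8, x13, x14} = {x2, x3, x5, x8, x14}
… ∩ ⟦under x7⟧ = {x2, x3, x5, x8, x14} ∩ {x3, x5, x6, x8, x9, x10, x11, x12} = {x3, x5, x8}
So ⟦book which vanished under x7⟧ = {x3, x5, x8}.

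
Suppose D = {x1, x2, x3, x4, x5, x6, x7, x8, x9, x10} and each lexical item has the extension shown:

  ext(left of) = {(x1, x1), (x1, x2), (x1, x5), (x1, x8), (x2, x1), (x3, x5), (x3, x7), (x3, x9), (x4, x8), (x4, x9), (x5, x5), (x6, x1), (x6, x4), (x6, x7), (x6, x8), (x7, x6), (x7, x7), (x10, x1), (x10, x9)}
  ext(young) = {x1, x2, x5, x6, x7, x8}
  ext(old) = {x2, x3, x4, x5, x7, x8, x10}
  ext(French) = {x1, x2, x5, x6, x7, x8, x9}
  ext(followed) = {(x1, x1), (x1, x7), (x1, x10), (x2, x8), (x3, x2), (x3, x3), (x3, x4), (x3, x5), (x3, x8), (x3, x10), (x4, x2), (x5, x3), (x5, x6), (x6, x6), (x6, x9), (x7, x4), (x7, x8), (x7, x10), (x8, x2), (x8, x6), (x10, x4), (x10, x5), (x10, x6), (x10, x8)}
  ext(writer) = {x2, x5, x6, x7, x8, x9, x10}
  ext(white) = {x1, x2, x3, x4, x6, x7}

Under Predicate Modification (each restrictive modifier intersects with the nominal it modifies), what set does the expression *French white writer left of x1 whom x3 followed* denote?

{x2}

⟦left of x1⟧ = {x : ⟨x, x1⟩ ∈ ⟦left of⟧} = {x1, x2, x6, x10}
⟦whom x3 followed⟧ = {x : ⟨x3, x⟩ ∈ ⟦followed⟧} = {x2, x3, x4, x5, x8, x10}
⟦writer⟧ = {x2, x5, x6, x7, x8, x9, x10}
… ∩ ⟦left of x1⟧ = {x2, x5, x6, x7, x8, x9, x10} ∩ {x1, x2, x6, x10} = {x2, x6, x10}
… ∩ ⟦whom x3 followed⟧ = {x2, x6, x10} ∩ {x2, x3, x4, x5, x8, x10} = {x2, x10}
… ∩ ⟦French⟧ = {x2, x10} ∩ {x1, x2, x5, x6, x7, x8, x9} = {x2}
… ∩ ⟦white⟧ = {x2} ∩ {x1, x2, x3, x4, x6, x7} = {x2}
So ⟦French white writer left of x1 whom x3 followed⟧ = {x2}.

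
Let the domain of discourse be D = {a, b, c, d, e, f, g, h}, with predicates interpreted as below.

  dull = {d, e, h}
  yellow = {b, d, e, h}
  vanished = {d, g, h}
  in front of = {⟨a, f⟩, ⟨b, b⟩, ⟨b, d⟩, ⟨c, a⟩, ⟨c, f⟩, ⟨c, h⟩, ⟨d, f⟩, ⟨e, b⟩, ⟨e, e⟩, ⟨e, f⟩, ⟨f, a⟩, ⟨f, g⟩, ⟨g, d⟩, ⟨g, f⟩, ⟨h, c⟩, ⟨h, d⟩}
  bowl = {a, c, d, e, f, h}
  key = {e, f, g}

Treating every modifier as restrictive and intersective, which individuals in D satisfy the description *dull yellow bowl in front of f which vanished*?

{d}

⟦in front of f⟧ = {x : ⟨x, f⟩ ∈ ⟦in front of⟧} = {a, c, d, e, g}
⟦which vanished⟧ = ⟦vanished⟧ = {d, g, h}
⟦bowl⟧ = {a, c, d, e, f, h}
… ∩ ⟦in front of f⟧ = {a, c, d, e, f, h} ∩ {a, c, d, e, g} = {a, c, d, e}
… ∩ ⟦which vanished⟧ = {a, c, d, e} ∩ {d, g, h} = {d}
… ∩ ⟦dull⟧ = {d} ∩ {d, e, h} = {d}
… ∩ ⟦yellow⟧ = {d} ∩ {b, d, e, h} = {d}
So ⟦dull yellow bowl in front of f which vanished⟧ = {d}.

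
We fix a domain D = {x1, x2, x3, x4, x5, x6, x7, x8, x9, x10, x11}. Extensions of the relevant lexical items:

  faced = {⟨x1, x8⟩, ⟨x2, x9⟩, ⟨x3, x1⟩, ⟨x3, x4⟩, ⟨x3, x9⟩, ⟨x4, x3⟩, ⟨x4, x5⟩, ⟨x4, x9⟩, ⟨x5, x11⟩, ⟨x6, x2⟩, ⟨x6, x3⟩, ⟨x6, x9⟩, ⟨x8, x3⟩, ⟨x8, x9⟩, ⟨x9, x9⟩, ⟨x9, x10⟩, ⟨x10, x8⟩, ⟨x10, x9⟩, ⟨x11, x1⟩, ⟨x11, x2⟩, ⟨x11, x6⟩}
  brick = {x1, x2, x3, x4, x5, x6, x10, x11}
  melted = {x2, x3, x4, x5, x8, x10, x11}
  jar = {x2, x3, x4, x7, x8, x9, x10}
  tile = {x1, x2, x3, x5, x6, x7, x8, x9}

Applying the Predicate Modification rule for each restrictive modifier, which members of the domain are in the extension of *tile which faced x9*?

{x2, x3, x6, x8, x9}

⟦which faced x9⟧ = {x : ⟨x, x9⟩ ∈ ⟦faced⟧} = {x2, x3, x4, x6, x8, x9, x10}
⟦tile⟧ = {x1, x2, x3, x5, x6, x7, x8, x9}
… ∩ ⟦which faced x9⟧ = {x1, x2, x3, x5, x6, x7, x8, x9} ∩ {x2, x3, x4, x6, x8, x9, x10} = {x2, x3, x6, x8, x9}
So ⟦tile which faced x9⟧ = {x2, x3, x6, x8, x9}.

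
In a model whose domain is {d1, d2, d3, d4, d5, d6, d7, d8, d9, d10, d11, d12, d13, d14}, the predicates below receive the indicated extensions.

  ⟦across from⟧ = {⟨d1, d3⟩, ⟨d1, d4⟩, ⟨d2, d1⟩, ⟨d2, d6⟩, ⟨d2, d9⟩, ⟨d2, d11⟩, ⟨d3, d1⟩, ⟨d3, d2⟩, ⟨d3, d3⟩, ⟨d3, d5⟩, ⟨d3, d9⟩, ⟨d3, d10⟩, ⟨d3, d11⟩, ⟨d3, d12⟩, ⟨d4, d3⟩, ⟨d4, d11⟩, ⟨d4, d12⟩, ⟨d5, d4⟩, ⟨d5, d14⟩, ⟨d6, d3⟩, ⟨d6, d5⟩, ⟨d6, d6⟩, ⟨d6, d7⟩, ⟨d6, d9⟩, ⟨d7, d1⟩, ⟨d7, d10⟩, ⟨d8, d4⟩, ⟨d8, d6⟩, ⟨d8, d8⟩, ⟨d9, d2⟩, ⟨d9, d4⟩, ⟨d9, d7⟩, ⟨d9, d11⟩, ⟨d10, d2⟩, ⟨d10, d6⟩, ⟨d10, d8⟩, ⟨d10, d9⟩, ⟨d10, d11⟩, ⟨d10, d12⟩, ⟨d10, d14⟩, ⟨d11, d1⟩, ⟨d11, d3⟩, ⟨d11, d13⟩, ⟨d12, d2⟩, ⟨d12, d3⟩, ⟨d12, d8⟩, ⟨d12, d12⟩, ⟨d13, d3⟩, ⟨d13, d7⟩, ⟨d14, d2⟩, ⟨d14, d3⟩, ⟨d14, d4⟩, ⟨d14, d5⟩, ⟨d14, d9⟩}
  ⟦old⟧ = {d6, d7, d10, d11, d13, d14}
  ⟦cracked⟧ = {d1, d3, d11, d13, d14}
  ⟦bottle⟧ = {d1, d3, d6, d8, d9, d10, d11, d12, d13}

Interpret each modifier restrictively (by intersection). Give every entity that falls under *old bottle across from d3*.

⟦across from d3⟧ = {x : ⟨x, d3⟩ ∈ ⟦across from⟧} = {d1, d3, d4, d6, d11, d12, d13, d14}
⟦bottle⟧ = {d1, d3, d6, d8, d9, d10, d11, d12, d13}
… ∩ ⟦across from d3⟧ = {d1, d3, d6, d8, d9, d10, d11, d12, d13} ∩ {d1, d3, d4, d6, d11, d12, d13, d14} = {d1, d3, d6, d11, d12, d13}
… ∩ ⟦old⟧ = {d1, d3, d6, d11, d12, d13} ∩ {d6, d7, d10, d11, d13, d14} = {d6, d11, d13}
So ⟦old bottle across from d3⟧ = {d6, d11, d13}.

{d6, d11, d13}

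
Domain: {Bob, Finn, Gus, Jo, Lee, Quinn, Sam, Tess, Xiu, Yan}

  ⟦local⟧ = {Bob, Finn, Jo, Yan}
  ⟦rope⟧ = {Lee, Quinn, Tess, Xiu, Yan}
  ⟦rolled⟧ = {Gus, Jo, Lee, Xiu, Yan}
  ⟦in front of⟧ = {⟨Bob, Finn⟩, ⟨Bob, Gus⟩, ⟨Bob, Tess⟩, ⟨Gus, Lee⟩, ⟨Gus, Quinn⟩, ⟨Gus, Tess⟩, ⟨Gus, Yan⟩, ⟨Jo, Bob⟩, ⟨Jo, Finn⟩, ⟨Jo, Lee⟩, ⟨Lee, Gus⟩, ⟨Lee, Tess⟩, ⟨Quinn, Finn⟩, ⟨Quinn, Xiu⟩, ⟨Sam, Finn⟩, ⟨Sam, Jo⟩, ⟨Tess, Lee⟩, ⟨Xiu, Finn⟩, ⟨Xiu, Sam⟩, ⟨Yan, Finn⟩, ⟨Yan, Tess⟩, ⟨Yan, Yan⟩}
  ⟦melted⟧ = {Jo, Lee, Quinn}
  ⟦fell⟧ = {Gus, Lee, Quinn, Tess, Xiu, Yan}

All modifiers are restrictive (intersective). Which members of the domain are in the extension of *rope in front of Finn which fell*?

{Quinn, Xiu, Yan}

⟦in front of Finn⟧ = {x : ⟨x, Finn⟩ ∈ ⟦in front of⟧} = {Bob, Jo, Quinn, Sam, Xiu, Yan}
⟦which fell⟧ = ⟦fell⟧ = {Gus, Lee, Quinn, Tess, Xiu, Yan}
⟦rope⟧ = {Lee, Quinn, Tess, Xiu, Yan}
… ∩ ⟦in front of Finn⟧ = {Lee, Quinn, Tess, Xiu, Yan} ∩ {Bob, Jo, Quinn, Sam, Xiu, Yan} = {Quinn, Xiu, Yan}
… ∩ ⟦which fell⟧ = {Quinn, Xiu, Yan} ∩ {Gus, Lee, Quinn, Tess, Xiu, Yan} = {Quinn, Xiu, Yan}
So ⟦rope in front of Finn which fell⟧ = {Quinn, Xiu, Yan}.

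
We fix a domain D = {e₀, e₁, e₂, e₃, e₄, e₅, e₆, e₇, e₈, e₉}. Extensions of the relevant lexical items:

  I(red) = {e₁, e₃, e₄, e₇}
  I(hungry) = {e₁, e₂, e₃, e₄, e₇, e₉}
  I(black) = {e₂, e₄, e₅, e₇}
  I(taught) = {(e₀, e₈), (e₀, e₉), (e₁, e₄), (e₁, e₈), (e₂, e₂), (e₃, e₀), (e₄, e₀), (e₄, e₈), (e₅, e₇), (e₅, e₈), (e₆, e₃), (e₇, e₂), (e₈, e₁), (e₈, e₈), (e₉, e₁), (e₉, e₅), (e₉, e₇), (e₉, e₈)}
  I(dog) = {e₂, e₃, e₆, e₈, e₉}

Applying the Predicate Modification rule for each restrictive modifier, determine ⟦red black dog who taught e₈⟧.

∅

⟦who taught e₈⟧ = {x : ⟨x, e₈⟩ ∈ ⟦taught⟧} = {e₀, e₁, e₄, e₅, e₈, e₉}
⟦dog⟧ = {e₂, e₃, e₆, e₈, e₉}
… ∩ ⟦who taught e₈⟧ = {e₂, e₃, e₆, e₈, e₉} ∩ {e₀, e₁, e₄, e₅, e₈, e₉} = {e₈, e₉}
… ∩ ⟦red⟧ = {e₈, e₉} ∩ {e₁, e₃, e₄, e₇} = ∅
… ∩ ⟦black⟧ = ∅ ∩ {e₂, e₄, e₅, e₇} = ∅
So ⟦red black dog who taught e₈⟧ = ∅.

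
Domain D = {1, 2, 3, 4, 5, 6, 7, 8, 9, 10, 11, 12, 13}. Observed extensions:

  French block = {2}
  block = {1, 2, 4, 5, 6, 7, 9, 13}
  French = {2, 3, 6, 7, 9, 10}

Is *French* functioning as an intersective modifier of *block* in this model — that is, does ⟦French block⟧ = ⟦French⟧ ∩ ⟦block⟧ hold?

no

⟦French⟧ ∩ ⟦block⟧ = {2, 3, 6, 7, 9, 10} ∩ {1, 2, 4, 5, 6, 7, 9, 13} = {2, 6, 7, 9}
Observed ⟦French block⟧ = {2}.
These differ, so the modifier is not intersective in this model.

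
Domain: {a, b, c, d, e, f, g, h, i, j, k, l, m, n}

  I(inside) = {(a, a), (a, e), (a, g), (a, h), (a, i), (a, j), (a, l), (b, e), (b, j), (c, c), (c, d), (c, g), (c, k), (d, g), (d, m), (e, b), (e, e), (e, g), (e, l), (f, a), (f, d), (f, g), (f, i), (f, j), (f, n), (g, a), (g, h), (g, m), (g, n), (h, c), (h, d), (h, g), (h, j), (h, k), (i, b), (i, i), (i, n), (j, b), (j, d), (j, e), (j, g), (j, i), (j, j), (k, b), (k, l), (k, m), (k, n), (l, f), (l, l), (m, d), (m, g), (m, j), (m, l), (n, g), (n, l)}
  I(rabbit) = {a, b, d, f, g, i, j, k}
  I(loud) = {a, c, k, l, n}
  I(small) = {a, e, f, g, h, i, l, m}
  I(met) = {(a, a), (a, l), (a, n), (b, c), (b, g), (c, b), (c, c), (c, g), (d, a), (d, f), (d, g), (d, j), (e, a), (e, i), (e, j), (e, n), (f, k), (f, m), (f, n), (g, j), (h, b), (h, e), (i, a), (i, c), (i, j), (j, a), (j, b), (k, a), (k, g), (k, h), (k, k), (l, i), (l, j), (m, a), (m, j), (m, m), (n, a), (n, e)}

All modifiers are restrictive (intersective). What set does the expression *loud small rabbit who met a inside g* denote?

{a}

⟦who met a⟧ = {x : ⟨x, a⟩ ∈ ⟦met⟧} = {a, d, e, i, j, k, m, n}
⟦inside g⟧ = {x : ⟨x, g⟩ ∈ ⟦inside⟧} = {a, c, d, e, f, h, j, m, n}
⟦rabbit⟧ = {a, b, d, f, g, i, j, k}
… ∩ ⟦who met a⟧ = {a, b, d, f, g, i, j, k} ∩ {a, d, e, i, j, k, m, n} = {a, d, i, j, k}
… ∩ ⟦inside g⟧ = {a, d, i, j, k} ∩ {a, c, d, e, f, h, j, m, n} = {a, d, j}
… ∩ ⟦loud⟧ = {a, d, j} ∩ {a, c, k, l, n} = {a}
… ∩ ⟦small⟧ = {a} ∩ {a, e, f, g, h, i, l, m} = {a}
So ⟦loud small rabbit who met a inside g⟧ = {a}.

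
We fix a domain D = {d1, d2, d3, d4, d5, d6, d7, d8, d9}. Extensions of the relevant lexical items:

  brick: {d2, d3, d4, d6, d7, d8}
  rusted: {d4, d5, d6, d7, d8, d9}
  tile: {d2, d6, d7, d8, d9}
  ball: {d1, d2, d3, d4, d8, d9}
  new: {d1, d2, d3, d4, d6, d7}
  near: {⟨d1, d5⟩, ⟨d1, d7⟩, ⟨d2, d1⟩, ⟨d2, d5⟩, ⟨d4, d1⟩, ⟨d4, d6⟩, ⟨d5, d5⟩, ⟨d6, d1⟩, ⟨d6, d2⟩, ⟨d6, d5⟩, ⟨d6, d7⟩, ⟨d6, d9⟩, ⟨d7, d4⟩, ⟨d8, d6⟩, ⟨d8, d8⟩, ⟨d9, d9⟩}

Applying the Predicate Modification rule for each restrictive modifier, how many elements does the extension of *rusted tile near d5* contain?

⟦near d5⟧ = {x : ⟨x, d5⟩ ∈ ⟦near⟧} = {d1, d2, d5, d6}
⟦tile⟧ = {d2, d6, d7, d8, d9}
… ∩ ⟦near d5⟧ = {d2, d6, d7, d8, d9} ∩ {d1, d2, d5, d6} = {d2, d6}
… ∩ ⟦rusted⟧ = {d2, d6} ∩ {d4, d5, d6, d7, d8, d9} = {d6}
⟦rusted tile near d5⟧ = {d6}, so the cardinality is 1.

1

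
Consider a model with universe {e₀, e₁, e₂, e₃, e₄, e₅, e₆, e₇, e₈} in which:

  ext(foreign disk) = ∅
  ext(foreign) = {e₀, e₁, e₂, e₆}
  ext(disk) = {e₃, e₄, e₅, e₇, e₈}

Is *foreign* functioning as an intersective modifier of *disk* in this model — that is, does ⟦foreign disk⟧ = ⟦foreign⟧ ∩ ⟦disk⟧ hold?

yes

⟦foreign⟧ ∩ ⟦disk⟧ = {e₀, e₁, e₂, e₆} ∩ {e₃, e₄, e₅, e₇, e₈} = ∅
Observed ⟦foreign disk⟧ = ∅.
These coincide, so the modifier is intersective here.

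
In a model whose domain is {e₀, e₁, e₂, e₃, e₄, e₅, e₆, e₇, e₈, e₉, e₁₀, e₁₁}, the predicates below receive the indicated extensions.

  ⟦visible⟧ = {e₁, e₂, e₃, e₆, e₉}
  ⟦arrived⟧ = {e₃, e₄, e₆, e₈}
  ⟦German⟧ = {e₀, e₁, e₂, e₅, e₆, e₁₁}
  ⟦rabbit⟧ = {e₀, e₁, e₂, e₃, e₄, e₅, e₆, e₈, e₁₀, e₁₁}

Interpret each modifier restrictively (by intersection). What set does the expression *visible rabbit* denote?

⟦rabbit⟧ = {e₀, e₁, e₂, e₃, e₄, e₅, e₆, e₈, e₁₀, e₁₁}
… ∩ ⟦visible⟧ = {e₀, e₁, e₂, e₃, e₄, e₅, e₆, e₈, e₁₀, e₁₁} ∩ {e₁, e₂, e₃, e₆, e₉} = {e₁, e₂, e₃, e₆}
So ⟦visible rabbit⟧ = {e₁, e₂, e₃, e₆}.

{e₁, e₂, e₃, e₆}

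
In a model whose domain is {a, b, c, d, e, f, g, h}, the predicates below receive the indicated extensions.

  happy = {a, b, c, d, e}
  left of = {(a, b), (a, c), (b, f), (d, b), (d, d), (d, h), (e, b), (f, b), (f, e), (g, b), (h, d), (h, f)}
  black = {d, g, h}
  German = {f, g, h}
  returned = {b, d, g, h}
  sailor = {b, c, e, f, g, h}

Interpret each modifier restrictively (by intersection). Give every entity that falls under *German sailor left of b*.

⟦left of b⟧ = {x : ⟨x, b⟩ ∈ ⟦left of⟧} = {a, d, e, f, g}
⟦sailor⟧ = {b, c, e, f, g, h}
… ∩ ⟦left of b⟧ = {b, c, e, f, g, h} ∩ {a, d, e, f, g} = {e, f, g}
… ∩ ⟦German⟧ = {e, f, g} ∩ {f, g, h} = {f, g}
So ⟦German sailor left of b⟧ = {f, g}.

{f, g}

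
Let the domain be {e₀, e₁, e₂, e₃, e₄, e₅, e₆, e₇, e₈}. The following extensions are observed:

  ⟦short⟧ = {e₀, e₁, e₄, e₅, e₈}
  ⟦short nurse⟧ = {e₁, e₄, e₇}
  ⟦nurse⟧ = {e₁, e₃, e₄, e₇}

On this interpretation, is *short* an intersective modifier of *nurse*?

no

⟦short⟧ ∩ ⟦nurse⟧ = {e₀, e₁, e₄, e₅, e₈} ∩ {e₁, e₃, e₄, e₇} = {e₁, e₄}
Observed ⟦short nurse⟧ = {e₁, e₄, e₇}.
These differ, so the modifier is not intersective in this model.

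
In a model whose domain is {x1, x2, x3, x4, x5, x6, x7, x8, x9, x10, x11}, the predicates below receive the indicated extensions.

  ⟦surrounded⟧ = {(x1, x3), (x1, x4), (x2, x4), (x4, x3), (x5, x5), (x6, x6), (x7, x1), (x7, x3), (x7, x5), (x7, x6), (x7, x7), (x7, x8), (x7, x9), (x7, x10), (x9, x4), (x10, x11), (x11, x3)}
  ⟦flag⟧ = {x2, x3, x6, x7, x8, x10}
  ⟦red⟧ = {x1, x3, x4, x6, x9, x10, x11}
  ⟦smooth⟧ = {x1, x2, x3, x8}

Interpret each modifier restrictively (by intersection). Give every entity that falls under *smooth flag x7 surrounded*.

{x3, x8}

⟦x7 surrounded⟧ = {x : ⟨x7, x⟩ ∈ ⟦surrounded⟧} = {x1, x3, x5, x6, x7, x8, x9, x10}
⟦flag⟧ = {x2, x3, x6, x7, x8, x10}
… ∩ ⟦x7 surrounded⟧ = {x2, x3, x6, x7, x8, x10} ∩ {x1, x3, x5, x6, x7, x8, x9, x10} = {x3, x6, x7, x8, x10}
… ∩ ⟦smooth⟧ = {x3, x6, x7, x8, x10} ∩ {x1, x2, x3, x8} = {x3, x8}
So ⟦smooth flag x7 surrounded⟧ = {x3, x8}.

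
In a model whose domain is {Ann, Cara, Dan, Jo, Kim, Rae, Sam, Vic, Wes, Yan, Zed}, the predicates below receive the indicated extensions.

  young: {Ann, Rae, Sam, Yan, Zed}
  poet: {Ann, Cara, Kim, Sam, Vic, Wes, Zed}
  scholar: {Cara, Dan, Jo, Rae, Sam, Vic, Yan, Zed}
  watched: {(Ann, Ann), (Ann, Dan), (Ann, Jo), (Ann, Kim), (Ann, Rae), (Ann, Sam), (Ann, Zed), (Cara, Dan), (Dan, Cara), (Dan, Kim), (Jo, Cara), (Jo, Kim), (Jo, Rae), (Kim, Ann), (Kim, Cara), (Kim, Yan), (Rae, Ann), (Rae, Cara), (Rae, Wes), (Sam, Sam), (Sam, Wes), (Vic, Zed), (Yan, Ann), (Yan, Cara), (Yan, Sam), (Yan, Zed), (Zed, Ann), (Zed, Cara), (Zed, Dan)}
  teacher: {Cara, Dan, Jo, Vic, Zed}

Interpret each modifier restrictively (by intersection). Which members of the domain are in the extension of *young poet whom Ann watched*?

⟦whom Ann watched⟧ = {x : ⟨Ann, x⟩ ∈ ⟦watched⟧} = {Ann, Dan, Jo, Kim, Rae, Sam, Zed}
⟦poet⟧ = {Ann, Cara, Kim, Sam, Vic, Wes, Zed}
… ∩ ⟦whom Ann watched⟧ = {Ann, Cara, Kim, Sam, Vic, Wes, Zed} ∩ {Ann, Dan, Jo, Kim, Rae, Sam, Zed} = {Ann, Kim, Sam, Zed}
… ∩ ⟦young⟧ = {Ann, Kim, Sam, Zed} ∩ {Ann, Rae, Sam, Yan, Zed} = {Ann, Sam, Zed}
So ⟦young poet whom Ann watched⟧ = {Ann, Sam, Zed}.

{Ann, Sam, Zed}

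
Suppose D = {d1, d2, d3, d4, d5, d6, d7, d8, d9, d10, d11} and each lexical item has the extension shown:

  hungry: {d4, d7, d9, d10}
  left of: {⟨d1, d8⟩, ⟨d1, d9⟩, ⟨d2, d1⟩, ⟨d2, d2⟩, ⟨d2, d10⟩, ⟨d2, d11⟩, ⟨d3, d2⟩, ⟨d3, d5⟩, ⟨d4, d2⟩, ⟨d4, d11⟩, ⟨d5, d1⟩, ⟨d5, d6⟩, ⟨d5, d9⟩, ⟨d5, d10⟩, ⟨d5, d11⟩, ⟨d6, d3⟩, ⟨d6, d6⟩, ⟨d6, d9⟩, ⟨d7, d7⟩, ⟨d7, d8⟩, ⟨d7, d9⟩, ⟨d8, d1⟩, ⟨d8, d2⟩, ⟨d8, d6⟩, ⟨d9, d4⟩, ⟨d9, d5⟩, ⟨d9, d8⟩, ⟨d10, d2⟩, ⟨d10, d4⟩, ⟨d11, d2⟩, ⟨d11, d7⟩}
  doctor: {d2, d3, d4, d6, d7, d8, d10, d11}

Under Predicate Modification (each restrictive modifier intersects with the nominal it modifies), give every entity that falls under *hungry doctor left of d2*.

{d4, d10}

⟦left of d2⟧ = {x : ⟨x, d2⟩ ∈ ⟦left of⟧} = {d2, d3, d4, d8, d10, d11}
⟦doctor⟧ = {d2, d3, d4, d6, d7, d8, d10, d11}
… ∩ ⟦left of d2⟧ = {d2, d3, d4, d6, d7, d8, d10, d11} ∩ {d2, d3, d4, d8, d10, d11} = {d2, d3, d4, d8, d10, d11}
… ∩ ⟦hungry⟧ = {d2, d3, d4, d8, d10, d11} ∩ {d4, d7, d9, d10} = {d4, d10}
So ⟦hungry doctor left of d2⟧ = {d4, d10}.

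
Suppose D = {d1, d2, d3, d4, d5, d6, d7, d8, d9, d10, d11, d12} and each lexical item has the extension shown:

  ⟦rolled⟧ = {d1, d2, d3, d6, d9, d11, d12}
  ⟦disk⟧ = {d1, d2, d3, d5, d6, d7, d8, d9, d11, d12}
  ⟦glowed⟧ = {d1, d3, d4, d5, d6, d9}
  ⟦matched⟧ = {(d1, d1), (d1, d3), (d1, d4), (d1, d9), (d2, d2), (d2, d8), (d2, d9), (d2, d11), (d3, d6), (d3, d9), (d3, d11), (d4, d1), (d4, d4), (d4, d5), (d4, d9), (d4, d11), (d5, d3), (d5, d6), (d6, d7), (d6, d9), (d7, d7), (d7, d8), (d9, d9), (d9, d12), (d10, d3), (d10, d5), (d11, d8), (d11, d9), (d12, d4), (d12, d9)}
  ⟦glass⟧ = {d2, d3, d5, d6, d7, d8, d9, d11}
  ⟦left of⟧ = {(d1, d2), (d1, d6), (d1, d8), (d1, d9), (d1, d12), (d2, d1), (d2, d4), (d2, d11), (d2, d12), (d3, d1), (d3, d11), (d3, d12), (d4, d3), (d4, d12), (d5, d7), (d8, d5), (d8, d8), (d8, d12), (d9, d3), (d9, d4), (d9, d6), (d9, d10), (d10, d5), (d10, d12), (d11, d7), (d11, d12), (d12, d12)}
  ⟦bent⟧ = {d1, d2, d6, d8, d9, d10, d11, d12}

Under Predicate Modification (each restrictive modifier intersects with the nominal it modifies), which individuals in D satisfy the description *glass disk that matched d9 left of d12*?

⟦that matched d9⟧ = {x : ⟨x, d9⟩ ∈ ⟦matched⟧} = {d1, d2, d3, d4, d6, d9, d11, d12}
⟦left of d12⟧ = {x : ⟨x, d12⟩ ∈ ⟦left of⟧} = {d1, d2, d3, d4, d8, d10, d11, d12}
⟦disk⟧ = {d1, d2, d3, d5, d6, d7, d8, d9, d11, d12}
… ∩ ⟦that matched d9⟧ = {d1, d2, d3, d5, d6, d7, d8, d9, d11, d12} ∩ {d1, d2, d3, d4, d6, d9, d11, d12} = {d1, d2, d3, d6, d9, d11, d12}
… ∩ ⟦left of d12⟧ = {d1, d2, d3, d6, d9, d11, d12} ∩ {d1, d2, d3, d4, d8, d10, d11, d12} = {d1, d2, d3, d11, d12}
… ∩ ⟦glass⟧ = {d1, d2, d3, d11, d12} ∩ {d2, d3, d5, d6, d7, d8, d9, d11} = {d2, d3, d11}
So ⟦glass disk that matched d9 left of d12⟧ = {d2, d3, d11}.

{d2, d3, d11}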